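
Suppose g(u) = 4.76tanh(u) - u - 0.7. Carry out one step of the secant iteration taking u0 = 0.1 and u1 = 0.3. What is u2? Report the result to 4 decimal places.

0.1914

g(0.1) = -0.325580, g(0.3) = 0.386648
u2 = 0.300000 − 0.386648·(0.300000 − 0.100000) / (0.386648 − (-0.325580)) = 0.300000 − (0.077330)/(0.712228) = 0.191426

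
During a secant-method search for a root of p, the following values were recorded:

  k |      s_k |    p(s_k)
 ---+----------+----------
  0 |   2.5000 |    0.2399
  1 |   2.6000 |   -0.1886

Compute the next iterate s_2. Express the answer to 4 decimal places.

2.5560

s_2 = 2.6000 − (-0.1886)·(2.6000 − 2.5000) / (-0.1886 − 0.2399)
   = 2.6000 − (-0.018860)/(-0.428500) = 2.555986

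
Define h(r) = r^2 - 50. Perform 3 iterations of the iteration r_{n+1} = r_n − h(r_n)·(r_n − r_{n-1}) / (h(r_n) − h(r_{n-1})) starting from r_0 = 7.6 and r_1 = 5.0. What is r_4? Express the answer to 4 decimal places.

h(7.6) = 7.760000, h(5.0) = -25.000000
r_2 = 5.000000 − (-25.000000)·(5.000000 − 7.600000) / (-25.000000 − 7.760000) = 5.000000 − (65.000000)/(-32.760000) = 6.984127
h(6.984127) = -1.221970
r_3 = 6.984127 − (-1.221970)·(6.984127 − 5.000000) / (-1.221970 − (-25.000000)) = 6.984127 − (-2.424544)/(23.778030) = 7.086093
h(7.086093) = 0.212710
r_4 = 7.086093 − 0.212710·(7.086093 − 6.984127) / (0.212710 − (-1.221970)) = 7.086093 − (0.021689)/(1.434680) = 7.070975

7.0710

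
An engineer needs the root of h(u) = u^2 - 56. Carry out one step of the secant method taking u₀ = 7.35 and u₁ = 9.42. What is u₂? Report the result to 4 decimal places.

h(7.35) = -1.977500, h(9.42) = 32.736400
u₂ = 9.420000 − 32.736400·(9.420000 − 7.350000) / (32.736400 − (-1.977500)) = 9.420000 − (67.764348)/(34.713900) = 7.467919

7.4679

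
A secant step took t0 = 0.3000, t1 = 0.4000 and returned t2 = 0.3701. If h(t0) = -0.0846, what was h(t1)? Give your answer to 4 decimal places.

The secant line through (0.3000, -0.0846) and (0.4000, h(t1)) crosses zero at t2 = 0.3701.
So (0.3000, -0.0846), (0.4000, h(t1)), (0.3701, 0) are collinear:
h(t1) = -0.0846 · (0.4000 − 0.3701) / (0.3000 − 0.3701) = -0.0846 · (0.029900)/(-0.070100) = 0.036085

0.0361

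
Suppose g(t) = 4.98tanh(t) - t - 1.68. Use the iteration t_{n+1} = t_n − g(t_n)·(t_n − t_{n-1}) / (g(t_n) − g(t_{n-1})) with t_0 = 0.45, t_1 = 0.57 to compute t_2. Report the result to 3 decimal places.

g(0.45) = -0.02894, g(0.57) = 0.31649
t_2 = 0.57000 − 0.31649·(0.57000 − 0.45000) / (0.31649 − (-0.02894)) = 0.57000 − (0.03798)/(0.34543) = 0.46005

0.460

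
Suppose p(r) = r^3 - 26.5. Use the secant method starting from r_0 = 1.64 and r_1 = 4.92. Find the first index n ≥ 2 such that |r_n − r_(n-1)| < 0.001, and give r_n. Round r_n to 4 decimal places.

p(1.64) = -22.089056, p(4.92) = 92.595488
r_2 = 4.920000 − 92.595488·(3.280000)/(114.684544) = 2.271751;  |Δ| = 2.648249
p(2.271751) = -14.775824
r_3 = 2.271751 − (-14.775824)·(-2.648249)/(-107.371312) = 2.636188;  |Δ| = 0.364437
p(2.636188) = -8.179844
r_4 = 2.636188 − (-8.179844)·(0.364437)/(6.595980) = 3.088136;  |Δ| = 0.451947
p(3.088136) = 2.950254
r_5 = 3.088136 − 2.950254·(0.451947)/(11.130098) = 2.968338;  |Δ| = 0.119798
p(2.968338) = -0.345888
r_6 = 2.968338 − (-0.345888)·(-0.119798)/(-3.296142) = 2.980909;  |Δ| = 0.012571
p(2.980909) = -0.012182
r_7 = 2.980909 − (-0.012182)·(0.012571)/(0.333706) = 2.981368;  |Δ| = 0.000459
|r_7 − r_6| = 0.000459 < 0.001

n = 7, r_n = 2.9814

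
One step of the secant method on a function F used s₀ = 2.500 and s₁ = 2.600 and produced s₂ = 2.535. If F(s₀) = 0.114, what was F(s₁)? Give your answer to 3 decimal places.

The secant line through (2.500, 0.114) and (2.600, F(s₁)) crosses zero at s₂ = 2.535.
So (2.500, 0.114), (2.600, F(s₁)), (2.535, 0) are collinear:
F(s₁) = 0.114 · (2.600 − 2.535) / (2.500 − 2.535) = 0.114 · (0.06500)/(-0.03500) = -0.21171

-0.212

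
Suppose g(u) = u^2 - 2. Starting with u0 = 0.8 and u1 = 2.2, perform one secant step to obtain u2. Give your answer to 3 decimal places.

1.253

g(0.8) = -1.36000, g(2.2) = 2.84000
u2 = 2.20000 − 2.84000·(2.20000 − 0.80000) / (2.84000 − (-1.36000)) = 2.20000 − (3.97600)/(4.20000) = 1.25333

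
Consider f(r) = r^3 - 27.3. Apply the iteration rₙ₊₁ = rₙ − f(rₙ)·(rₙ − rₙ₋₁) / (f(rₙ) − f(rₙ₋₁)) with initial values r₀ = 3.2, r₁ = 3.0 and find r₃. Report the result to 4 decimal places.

3.0111

f(3.2) = 5.468000, f(3.0) = -0.300000
r₂ = 3.000000 − (-0.300000)·(3.000000 − 3.200000) / (-0.300000 − 5.468000) = 3.000000 − (0.060000)/(-5.768000) = 3.010402
f(3.010402) = -0.018165
r₃ = 3.010402 − (-0.018165)·(3.010402 − 3.000000) / (-0.018165 − (-0.300000)) = 3.010402 − (-0.000189)/(0.281835) = 3.011073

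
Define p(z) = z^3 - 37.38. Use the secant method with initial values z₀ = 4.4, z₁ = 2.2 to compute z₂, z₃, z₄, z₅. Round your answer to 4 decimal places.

2.9890, 3.5136, 3.3249, 3.3427

p(4.4) = 47.804000, p(2.2) = -26.732000
z₂ = 2.200000 − (-26.732000)·(2.200000 − 4.400000) / (-26.732000 − 47.804000) = 2.200000 − (58.810400)/(-74.536000) = 2.989020
p(2.989020) = -10.675374
z₃ = 2.989020 − (-10.675374)·(2.989020 − 2.200000) / (-10.675374 − (-26.732000)) = 2.989020 − (-8.423085)/(16.056626) = 3.513606
p(3.513606) = 5.996978
z₄ = 3.513606 − 5.996978·(3.513606 − 2.989020) / (5.996978 − (-10.675374)) = 3.513606 − (3.145932)/(16.672352) = 3.324915
p(3.324915) = -0.622874
z₅ = 3.324915 − (-0.622874)·(3.324915 − 3.513606) / (-0.622874 − 5.996978) = 3.324915 − (0.117531)/(-6.619852) = 3.342669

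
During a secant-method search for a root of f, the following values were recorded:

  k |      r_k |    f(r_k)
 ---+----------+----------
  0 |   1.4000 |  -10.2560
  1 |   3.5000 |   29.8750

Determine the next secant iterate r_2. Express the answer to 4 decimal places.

r_2 = 3.5000 − 29.8750·(3.5000 − 1.4000) / (29.8750 − (-10.2560))
   = 3.5000 − (62.737500)/(40.131000) = 1.936682

1.9367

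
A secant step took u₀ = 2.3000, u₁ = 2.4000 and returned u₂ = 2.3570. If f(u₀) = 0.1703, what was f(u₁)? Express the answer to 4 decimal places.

-0.1285

The secant line through (2.3000, 0.1703) and (2.4000, f(u₁)) crosses zero at u₂ = 2.3570.
So (2.3000, 0.1703), (2.4000, f(u₁)), (2.3570, 0) are collinear:
f(u₁) = 0.1703 · (2.4000 − 2.3570) / (2.3000 − 2.3570) = 0.1703 · (0.043000)/(-0.057000) = -0.128472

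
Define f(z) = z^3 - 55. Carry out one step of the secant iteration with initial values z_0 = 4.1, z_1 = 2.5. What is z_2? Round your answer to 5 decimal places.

f(4.1) = 13.9210000, f(2.5) = -39.3750000
z_2 = 2.5000000 − (-39.3750000)·(2.5000000 − 4.1000000) / (-39.3750000 − 13.9210000) = 2.5000000 − (63.0000000)/(-53.2960000) = 3.6820775

3.68208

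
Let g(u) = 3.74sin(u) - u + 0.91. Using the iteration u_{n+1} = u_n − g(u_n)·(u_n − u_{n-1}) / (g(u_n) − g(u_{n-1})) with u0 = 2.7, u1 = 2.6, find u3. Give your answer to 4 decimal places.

g(2.7) = -0.191599, g(2.6) = 0.237975
u2 = 2.600000 − 0.237975·(2.600000 − 2.700000) / (0.237975 − (-0.191599)) = 2.600000 − (-0.023798)/(0.429574) = 2.655398
g(2.655398) = 0.002173
u3 = 2.655398 − 0.002173·(2.655398 − 2.600000) / (0.002173 − 0.237975) = 2.655398 − (0.000120)/(-0.235802) = 2.655908

2.6559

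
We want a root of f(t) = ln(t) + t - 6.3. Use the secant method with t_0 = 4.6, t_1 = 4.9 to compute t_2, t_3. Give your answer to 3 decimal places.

4.744, 4.743

f(4.6) = -0.17394, f(4.9) = 0.18924
t_2 = 4.90000 − 0.18924·(4.90000 − 4.60000) / (0.18924 − (-0.17394)) = 4.90000 − (0.05677)/(0.36318) = 4.74368
f(4.74368) = 0.00050
t_3 = 4.74368 − 0.00050·(4.74368 − 4.90000) / (0.00050 − 0.18924) = 4.74368 − (-0.00008)/(-0.18874) = 4.74327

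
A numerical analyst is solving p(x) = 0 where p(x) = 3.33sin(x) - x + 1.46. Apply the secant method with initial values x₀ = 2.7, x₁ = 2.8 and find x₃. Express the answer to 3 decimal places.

p(2.7) = 0.18318, p(2.8) = -0.22449
x₂ = 2.80000 − (-0.22449)·(2.80000 − 2.70000) / (-0.22449 − 0.18318) = 2.80000 − (-0.02245)/(-0.40766) = 2.74493
p(2.74493) = 0.00158
x₃ = 2.74493 − 0.00158·(2.74493 − 2.80000) / (0.00158 − (-0.22449)) = 2.74493 − (-0.00009)/(0.22607) = 2.74532

2.745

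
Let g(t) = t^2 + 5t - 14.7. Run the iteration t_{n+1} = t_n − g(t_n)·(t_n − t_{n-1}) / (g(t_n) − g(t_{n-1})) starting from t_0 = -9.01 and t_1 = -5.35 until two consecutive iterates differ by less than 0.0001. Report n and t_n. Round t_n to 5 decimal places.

g(-9.01) = 21.4301000, g(-5.35) = -12.8275000
t_2 = -5.3500000 − (-12.8275000)·(3.6600000)/(-34.2576000) = -6.7204594;  |Δ| = 1.3704594
g(-6.7204594) = -3.1377224
t_3 = -6.7204594 − (-3.1377224)·(-1.3704594)/(9.6897776) = -7.1642385;  |Δ| = 0.4437791
g(-7.1642385) = 0.8051212
t_4 = -7.1642385 − 0.8051212·(-0.4437791)/(3.9428437) = -7.0736197;  |Δ| = 0.0906189
g(-7.0736197) = -0.0320030
t_5 = -7.0736197 − (-0.0320030)·(0.0906189)/(-0.8371242) = -7.0770840;  |Δ| = 0.0034643
g(-7.0770840) = -0.0003019
t_6 = -7.0770840 − (-0.0003019)·(-0.0034643)/(0.0317011) = -7.0771170;  |Δ| = 0.0000330
|t_6 − t_5| = 0.0000330 < 0.0001

n = 6, t_n = -7.07712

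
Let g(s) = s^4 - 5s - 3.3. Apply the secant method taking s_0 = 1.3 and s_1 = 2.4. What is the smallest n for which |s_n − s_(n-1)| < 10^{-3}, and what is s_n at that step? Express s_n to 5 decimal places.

n = 7, s_n = 1.88955

g(1.3) = -6.9439000, g(2.4) = 17.8776000
s_2 = 2.4000000 − 17.8776000·(1.1000000)/(24.8215000) = 1.6077288;  |Δ| = 0.7922712
g(1.6077288) = -4.6574951
s_3 = 1.6077288 − (-4.6574951)·(-0.7922712)/(-22.5350951) = 1.7714733;  |Δ| = 0.1637446
g(1.7714733) = -2.3095833
s_4 = 1.7714733 − (-2.3095833)·(0.1637446)/(2.3479117) = 1.9325449;  |Δ| = 0.1610715
g(1.9325449) = 0.9854812
s_5 = 1.9325449 − 0.9854812·(0.1610715)/(3.2950645) = 1.8843719;  |Δ| = 0.0481729
g(1.8843719) = -0.1132704
s_6 = 1.8843719 − (-0.1132704)·(-0.0481729)/(-1.0987516) = 1.8893381;  |Δ| = 0.0049662
g(1.8893381) = -0.0046580
s_7 = 1.8893381 − (-0.0046580)·(0.0049662)/(0.1086124) = 1.8895511;  |Δ| = 0.0002130
|s_7 − s_6| = 0.0002130 < 10^{-3}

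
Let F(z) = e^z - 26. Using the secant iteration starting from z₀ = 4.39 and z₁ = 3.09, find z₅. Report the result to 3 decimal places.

3.258

F(4.39) = 54.64042, F(3.09) = -4.02292
z₂ = 3.09000 − (-4.02292)·(3.09000 − 4.39000) / (-4.02292 − 54.64042) = 3.09000 − (5.22980)/(-58.66334) = 3.17915
F(3.17915) = -1.97369
z₃ = 3.17915 − (-1.97369)·(3.17915 − 3.09000) / (-1.97369 − (-4.02292)) = 3.17915 − (-0.17595)/(2.04923) = 3.26501
F(3.26501) = 0.18044
z₄ = 3.26501 − 0.18044·(3.26501 − 3.17915) / (0.18044 − (-1.97369)) = 3.26501 − (0.01549)/(2.15413) = 3.25782
F(3.25782) = -0.00718
z₅ = 3.25782 − (-0.00718)·(3.25782 − 3.26501) / (-0.00718 − 0.18044) = 3.25782 − (0.00005)/(-0.18762) = 3.25810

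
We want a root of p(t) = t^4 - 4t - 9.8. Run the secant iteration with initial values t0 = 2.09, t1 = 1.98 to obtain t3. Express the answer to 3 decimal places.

2.061

p(2.09) = 0.92030, p(1.98) = -2.35046
t2 = 1.98000 − (-2.35046)·(1.98000 − 2.09000) / (-2.35046 − 0.92030) = 1.98000 − (0.25855)/(-3.27076) = 2.05905
p(2.05905) = -0.06128
t3 = 2.05905 − (-0.06128)·(2.05905 − 1.98000) / (-0.06128 − (-2.35046)) = 2.05905 − (-0.00484)/(2.28918) = 2.06117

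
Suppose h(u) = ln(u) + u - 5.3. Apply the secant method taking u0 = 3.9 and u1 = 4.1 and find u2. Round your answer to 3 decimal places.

3.931

h(3.9) = -0.03902, h(4.1) = 0.21099
u2 = 4.10000 − 0.21099·(4.10000 − 3.90000) / (0.21099 − (-0.03902)) = 4.10000 − (0.04220)/(0.25001) = 3.93122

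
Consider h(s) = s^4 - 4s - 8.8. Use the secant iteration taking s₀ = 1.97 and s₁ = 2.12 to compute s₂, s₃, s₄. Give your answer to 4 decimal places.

2.0235, 2.0276, 2.0279

h(1.97) = -1.618615, h(2.12) = 2.919631
s₂ = 2.120000 − 2.919631·(2.120000 − 1.970000) / (2.919631 − (-1.618615)) = 2.120000 − (0.437945)/(4.538247) = 2.023499
h(2.023499) = -0.128667
s₃ = 2.023499 − (-0.128667)·(2.023499 − 2.120000) / (-0.128667 − 2.919631) = 2.023499 − (0.012416)/(-3.048298) = 2.027572
h(2.027572) = -0.009559
s₄ = 2.027572 − (-0.009559)·(2.027572 − 2.023499) / (-0.009559 − (-0.128667)) = 2.027572 − (-0.000039)/(0.119108) = 2.027899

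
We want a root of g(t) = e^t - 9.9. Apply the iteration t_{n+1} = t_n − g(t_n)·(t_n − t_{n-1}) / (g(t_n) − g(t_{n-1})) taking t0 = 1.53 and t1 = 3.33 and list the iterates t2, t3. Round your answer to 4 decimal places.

g(1.53) = -5.281823, g(3.33) = 18.038342
t2 = 3.330000 − 18.038342·(3.330000 − 1.530000) / (18.038342 − (-5.281823)) = 3.330000 − (32.469015)/(23.320165) = 1.937685
g(1.937685) = -2.957340
t3 = 1.937685 − (-2.957340)·(1.937685 − 3.330000) / (-2.957340 − 18.038342) = 1.937685 − (4.117549)/(-20.995682) = 2.133799

1.9377, 2.1338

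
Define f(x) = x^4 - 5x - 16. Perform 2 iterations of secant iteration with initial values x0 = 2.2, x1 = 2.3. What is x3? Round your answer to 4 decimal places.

2.2888

f(2.2) = -3.574400, f(2.3) = 0.484100
x2 = 2.300000 − 0.484100·(2.300000 − 2.200000) / (0.484100 − (-3.574400)) = 2.300000 − (0.048410)/(4.058500) = 2.288072
f(2.288072) = -0.032274
x3 = 2.288072 − (-0.032274)·(2.288072 − 2.300000) / (-0.032274 − 0.484100) = 2.288072 − (0.000385)/(-0.516374) = 2.288817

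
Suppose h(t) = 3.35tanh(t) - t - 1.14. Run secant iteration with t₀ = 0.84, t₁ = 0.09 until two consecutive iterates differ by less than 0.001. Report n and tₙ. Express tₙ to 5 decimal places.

n = 6, tₙ = 0.55884

h(0.84) = 0.3174604, h(0.09) = -0.9293114
t₂ = 0.0900000 − (-0.9293114)·(-0.7500000)/(-1.2467718) = 0.6490306;  |Δ| = 0.5590306
h(0.6490306) = 0.1238764
t₃ = 0.6490306 − 0.1238764·(0.5590306)/(1.0531878) = 0.5832772;  |Δ| = 0.0657534
h(0.5832772) = 0.0356178
t₄ = 0.5832772 − 0.0356178·(-0.0657534)/(-0.0882586) = 0.5567416;  |Δ| = 0.0265356
h(0.5567416) = -0.0031295
t₅ = 0.5567416 − (-0.0031295)·(-0.0265356)/(-0.0387473) = 0.5588848;  |Δ| = 0.0021432
h(0.5588848) = 0.0000662
t₆ = 0.5588848 − 0.0000662·(0.0021432)/(0.0031957) = 0.5588404;  |Δ| = 0.0000444
|t₆ − t₅| = 0.0000444 < 0.001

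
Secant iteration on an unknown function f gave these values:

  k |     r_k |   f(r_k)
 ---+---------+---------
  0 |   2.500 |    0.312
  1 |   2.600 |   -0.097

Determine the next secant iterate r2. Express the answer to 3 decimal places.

r2 = 2.600 − (-0.097)·(2.600 − 2.500) / (-0.097 − 0.312)
   = 2.600 − (-0.00970)/(-0.40900) = 2.57628

2.576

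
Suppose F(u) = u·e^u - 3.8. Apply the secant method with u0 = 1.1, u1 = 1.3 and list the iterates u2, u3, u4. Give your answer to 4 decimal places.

1.1676, 1.1737, 1.1743

F(1.1) = -0.495417, F(1.3) = 0.970086
u2 = 1.300000 − 0.970086·(1.300000 − 1.100000) / (0.970086 − (-0.495417)) = 1.300000 − (0.194017)/(1.465503) = 1.167611
F(1.167611) = -0.046946
u3 = 1.167611 − (-0.046946)·(1.167611 − 1.300000) / (-0.046946 − 0.970086) = 1.167611 − (0.006215)/(-1.017031) = 1.173722
F(1.173722) = -0.004177
u4 = 1.173722 − (-0.004177)·(1.173722 − 1.167611) / (-0.004177 − (-0.046946)) = 1.173722 − (-0.000026)/(0.042769) = 1.174318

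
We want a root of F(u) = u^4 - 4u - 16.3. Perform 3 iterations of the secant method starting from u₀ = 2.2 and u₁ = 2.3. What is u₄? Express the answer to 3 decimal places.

2.242

F(2.2) = -1.67440, F(2.3) = 2.48410
u₂ = 2.30000 − 2.48410·(2.30000 − 2.20000) / (2.48410 − (-1.67440)) = 2.30000 − (0.24841)/(4.15850) = 2.24026
F(2.24026) = -0.07285
u₃ = 2.24026 − (-0.07285)·(2.24026 − 2.30000) / (-0.07285 − 2.48410) = 2.24026 − (0.00435)/(-2.55695) = 2.24197
F(2.24197) = -0.00303
u₄ = 2.24197 − (-0.00303)·(2.24197 − 2.24026) / (-0.00303 − (-0.07285)) = 2.24197 − (-0.00001)/(0.06982) = 2.24204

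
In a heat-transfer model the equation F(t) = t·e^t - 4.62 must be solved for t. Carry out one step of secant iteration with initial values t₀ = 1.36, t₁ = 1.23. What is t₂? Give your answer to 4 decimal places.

1.2791

F(1.36) = 0.678823, F(1.23) = -0.411888
t₂ = 1.230000 − (-0.411888)·(1.230000 − 1.360000) / (-0.411888 − 0.678823) = 1.230000 − (0.053545)/(-1.090711) = 1.279092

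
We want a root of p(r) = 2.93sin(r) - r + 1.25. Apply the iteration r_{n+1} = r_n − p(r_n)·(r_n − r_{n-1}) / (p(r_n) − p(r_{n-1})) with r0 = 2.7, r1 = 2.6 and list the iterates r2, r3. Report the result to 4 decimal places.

2.6448, 2.6453

p(2.7) = -0.197777, p(2.6) = 0.160419
r2 = 2.600000 − 0.160419·(2.600000 − 2.700000) / (0.160419 − (-0.197777)) = 2.600000 − (-0.016042)/(0.358196) = 2.644785
p(2.644785) = 0.001715
r3 = 2.644785 − 0.001715·(2.644785 − 2.600000) / (0.001715 − 0.160419) = 2.644785 − (0.000077)/(-0.158704) = 2.645269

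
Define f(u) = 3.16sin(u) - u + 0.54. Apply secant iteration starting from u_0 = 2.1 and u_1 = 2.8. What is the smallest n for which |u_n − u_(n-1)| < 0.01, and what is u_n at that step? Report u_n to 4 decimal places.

n = 4, u_n = 2.4804

f(2.1) = 1.167742, f(2.8) = -1.201437
u_2 = 2.800000 − (-1.201437)·(0.700000)/(-2.369179) = 2.445022;  |Δ| = 0.354978
f(2.445022) = 0.122405
u_3 = 2.445022 − 0.122405·(-0.354978)/(1.323843) = 2.477844;  |Δ| = 0.032822
f(2.477844) = 0.008949
u_4 = 2.477844 − 0.008949·(0.032822)/(-0.113456) = 2.480433;  |Δ| = 0.002589
|u_4 − u_3| = 0.002589 < 0.01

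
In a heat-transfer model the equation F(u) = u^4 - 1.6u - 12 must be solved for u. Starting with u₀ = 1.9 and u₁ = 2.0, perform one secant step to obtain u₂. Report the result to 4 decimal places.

1.9715

F(1.9) = -2.007900, F(2.0) = 0.800000
u₂ = 2.000000 − 0.800000·(2.000000 − 1.900000) / (0.800000 − (-2.007900)) = 2.000000 − (0.080000)/(2.807900) = 1.971509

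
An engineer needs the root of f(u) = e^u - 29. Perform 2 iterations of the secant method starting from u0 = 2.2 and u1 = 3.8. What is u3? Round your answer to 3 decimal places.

f(2.2) = -19.97499, f(3.8) = 15.70118
u2 = 3.80000 − 15.70118·(3.80000 − 2.20000) / (15.70118 − (-19.97499)) = 3.80000 − (25.12190)/(35.67617) = 3.09584
f(3.09584) = -6.89430
u3 = 3.09584 − (-6.89430)·(3.09584 − 3.80000) / (-6.89430 − 15.70118) = 3.09584 − (4.85472)/(-22.59549) = 3.31069

3.311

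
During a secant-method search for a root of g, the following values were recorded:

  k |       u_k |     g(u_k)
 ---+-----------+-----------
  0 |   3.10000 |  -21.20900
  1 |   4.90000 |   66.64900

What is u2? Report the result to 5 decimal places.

3.53452

u2 = 4.90000 − 66.64900·(4.90000 − 3.10000) / (66.64900 − (-21.20900))
   = 4.90000 − (119.9682000)/(87.8580000) = 3.5345216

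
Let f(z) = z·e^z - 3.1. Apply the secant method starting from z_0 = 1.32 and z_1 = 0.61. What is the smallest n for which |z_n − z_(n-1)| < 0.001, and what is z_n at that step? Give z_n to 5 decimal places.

n = 6, z_n = 1.06677

f(1.32) = 1.8413162, f(0.61) = -1.9773368
z_2 = 0.6100000 − (-1.9773368)·(-0.7100000)/(-3.8186531) = 0.9776451;  |Δ| = 0.3676451
f(0.9776451) = -0.5012344
z_3 = 0.9776451 − (-0.5012344)·(0.3676451)/(1.4761025) = 1.1024849;  |Δ| = 0.1248398
f(1.1024849) = 0.2202882
z_4 = 1.1024849 − 0.2202882·(0.1248398)/(0.7215226) = 1.0643701;  |Δ| = 0.0381149
f(1.0643701) = -0.0143782
z_5 = 1.0643701 − (-0.0143782)·(-0.0381149)/(-0.2346664) = 1.0667054;  |Δ| = 0.0023353
f(1.0667054) = -0.0003779
z_6 = 1.0667054 − (-0.0003779)·(0.0023353)/(0.0140003) = 1.0667684;  |Δ| = 0.0000630
|z_6 − z_5| = 0.0000630 < 0.001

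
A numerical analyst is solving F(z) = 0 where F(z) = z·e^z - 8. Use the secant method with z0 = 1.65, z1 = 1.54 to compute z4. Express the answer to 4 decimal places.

F(1.65) = 0.591517, F(1.54) = -0.816531
z2 = 1.540000 − (-0.816531)·(1.540000 − 1.650000) / (-0.816531 − 0.591517) = 1.540000 − (0.089818)/(-1.408048) = 1.603789
F(1.603789) = -0.026221
z3 = 1.603789 − (-0.026221)·(1.603789 − 1.540000) / (-0.026221 − (-0.816531)) = 1.603789 − (-0.001673)/(0.790310) = 1.605906
F(1.605906) = 0.001217
z4 = 1.605906 − 0.001217·(1.605906 − 1.603789) / (0.001217 − (-0.026221)) = 1.605906 − (0.000003)/(0.027439) = 1.605812

1.6058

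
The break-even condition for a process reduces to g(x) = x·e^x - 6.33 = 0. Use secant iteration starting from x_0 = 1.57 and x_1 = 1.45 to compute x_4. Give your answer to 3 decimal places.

1.464

g(1.57) = 1.21644, g(1.45) = -0.14848
x_2 = 1.45000 − (-0.14848)·(1.45000 − 1.57000) / (-0.14848 − 1.21644) = 1.45000 − (0.01782)/(-1.36492) = 1.46305
g(1.46305) = -0.01088
x_3 = 1.46305 − (-0.01088)·(1.46305 − 1.45000) / (-0.01088 − (-0.14848)) = 1.46305 − (-0.00014)/(0.13761) = 1.46409
g(1.46409) = 0.00011
x_4 = 1.46409 − 0.00011·(1.46409 − 1.46305) / (0.00011 − (-0.01088)) = 1.46409 − (0.00000)/(0.01098) = 1.46408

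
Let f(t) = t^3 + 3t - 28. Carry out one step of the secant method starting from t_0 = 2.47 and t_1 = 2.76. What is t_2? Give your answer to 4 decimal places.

2.7046

f(2.47) = -5.520777, f(2.76) = 1.304576
t_2 = 2.760000 − 1.304576·(2.760000 − 2.470000) / (1.304576 − (-5.520777)) = 2.760000 − (0.378327)/(6.825353) = 2.704570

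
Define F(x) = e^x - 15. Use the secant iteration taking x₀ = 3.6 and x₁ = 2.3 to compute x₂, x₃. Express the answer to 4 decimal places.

F(3.6) = 21.598234, F(2.3) = -5.025818
x₂ = 2.300000 − (-5.025818)·(2.300000 − 3.600000) / (-5.025818 − 21.598234) = 2.300000 − (6.533563)/(-26.624052) = 2.545401
F(2.545401) = -2.251664
x₃ = 2.545401 − (-2.251664)·(2.545401 − 2.300000) / (-2.251664 − (-5.025818)) = 2.545401 − (-0.552560)/(2.774154) = 2.744582

2.5454, 2.7446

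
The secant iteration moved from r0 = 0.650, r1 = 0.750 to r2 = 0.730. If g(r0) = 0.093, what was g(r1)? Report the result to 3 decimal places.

-0.023

The secant line through (0.650, 0.093) and (0.750, g(r1)) crosses zero at r2 = 0.730.
So (0.650, 0.093), (0.750, g(r1)), (0.730, 0) are collinear:
g(r1) = 0.093 · (0.750 − 0.730) / (0.650 − 0.730) = 0.093 · (0.02000)/(-0.08000) = -0.02325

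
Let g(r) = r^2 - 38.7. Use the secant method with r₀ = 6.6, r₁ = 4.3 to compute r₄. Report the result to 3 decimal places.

6.221

g(6.6) = 4.86000, g(4.3) = -20.21000
r₂ = 4.30000 − (-20.21000)·(4.30000 − 6.60000) / (-20.21000 − 4.86000) = 4.30000 − (46.48300)/(-25.07000) = 6.15413
g(6.15413) = -0.82670
r₃ = 6.15413 − (-0.82670)·(6.15413 − 4.30000) / (-0.82670 − (-20.21000)) = 6.15413 − (-1.53281)/(19.38330) = 6.23321
g(6.23321) = 0.15288
r₄ = 6.23321 − 0.15288·(6.23321 − 6.15413) / (0.15288 − (-0.82670)) = 6.23321 − (0.01209)/(0.97958) = 6.22087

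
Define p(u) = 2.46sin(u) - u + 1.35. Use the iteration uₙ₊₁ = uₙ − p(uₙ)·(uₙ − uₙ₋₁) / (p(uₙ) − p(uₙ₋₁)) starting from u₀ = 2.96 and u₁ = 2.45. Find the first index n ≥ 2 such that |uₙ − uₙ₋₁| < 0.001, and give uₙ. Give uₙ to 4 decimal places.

n = 4, uₙ = 2.6058

p(2.96) = -1.165733, p(2.45) = 0.468901
u₂ = 2.450000 − 0.468901·(-0.510000)/(1.634634) = 2.596295;  |Δ| = 0.146295
p(2.596295) = 0.029638
u₃ = 2.596295 − 0.029638·(0.146295)/(-0.439263) = 2.606166;  |Δ| = 0.009871
p(2.606166) = -0.001055
u₄ = 2.606166 − (-0.001055)·(0.009871)/(-0.030694) = 2.605827;  |Δ| = 0.000339
|u₄ − u₃| = 0.000339 < 0.001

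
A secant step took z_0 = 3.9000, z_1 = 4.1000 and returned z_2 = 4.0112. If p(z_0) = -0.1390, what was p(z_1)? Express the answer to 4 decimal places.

0.1110

The secant line through (3.9000, -0.1390) and (4.1000, p(z_1)) crosses zero at z_2 = 4.0112.
So (3.9000, -0.1390), (4.1000, p(z_1)), (4.0112, 0) are collinear:
p(z_1) = -0.1390 · (4.1000 − 4.0112) / (3.9000 − 4.0112) = -0.1390 · (0.088800)/(-0.111200) = 0.111000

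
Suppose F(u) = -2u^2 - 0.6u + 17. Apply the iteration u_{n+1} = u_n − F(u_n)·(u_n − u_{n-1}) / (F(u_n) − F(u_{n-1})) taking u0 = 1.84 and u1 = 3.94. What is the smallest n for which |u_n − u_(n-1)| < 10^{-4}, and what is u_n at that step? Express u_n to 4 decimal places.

n = 6, u_n = 2.7693

F(1.84) = 9.124800, F(3.94) = -16.411200
u2 = 3.940000 − (-16.411200)·(2.100000)/(-25.536000) = 2.590395;  |Δ| = 1.349605
F(2.590395) = 2.025473
u3 = 2.590395 − 2.025473·(-1.349605)/(18.436673) = 2.738664;  |Δ| = 0.148269
F(2.738664) = 0.356242
u4 = 2.738664 − 0.356242·(0.148269)/(-1.669231) = 2.770307;  |Δ| = 0.031643
F(2.770307) = -0.011386
u5 = 2.770307 − (-0.011386)·(0.031643)/(-0.367628) = 2.769327;  |Δ| = 0.000980
F(2.769327) = 0.000060
u6 = 2.769327 − 0.000060·(-0.000980)/(0.011446) = 2.769332;  |Δ| = 0.000005
|u6 − u5| = 0.000005 < 10^{-4}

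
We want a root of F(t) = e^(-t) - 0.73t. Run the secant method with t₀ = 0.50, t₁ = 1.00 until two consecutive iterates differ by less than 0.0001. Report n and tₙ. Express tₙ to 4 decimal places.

F(0.50) = 0.241531, F(1.00) = -0.362121
t₂ = 1.000000 − (-0.362121)·(0.500000)/(-0.603651) = 0.700058;  |Δ| = 0.299942
F(0.700058) = -0.014486
t₃ = 0.700058 − (-0.014486)·(-0.299942)/(0.347635) = 0.687559;  |Δ| = 0.012499
F(0.687559) = 0.000883
t₄ = 0.687559 − 0.000883·(-0.012499)/(0.015369) = 0.688278;  |Δ| = 0.000718
F(0.688278) = -0.000002
t₅ = 0.688278 − (-0.000002)·(0.000718)/(-0.000885) = 0.688276;  |Δ| = 0.000002
|t₅ − t₄| = 0.000002 < 0.0001

n = 5, tₙ = 0.6883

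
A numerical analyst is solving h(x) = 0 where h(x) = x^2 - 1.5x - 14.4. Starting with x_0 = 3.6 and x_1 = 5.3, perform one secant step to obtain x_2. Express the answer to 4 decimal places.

h(3.6) = -6.840000, h(5.3) = 5.740000
x_2 = 5.300000 − 5.740000·(5.300000 − 3.600000) / (5.740000 − (-6.840000)) = 5.300000 − (9.758000)/(12.580000) = 4.524324

4.5243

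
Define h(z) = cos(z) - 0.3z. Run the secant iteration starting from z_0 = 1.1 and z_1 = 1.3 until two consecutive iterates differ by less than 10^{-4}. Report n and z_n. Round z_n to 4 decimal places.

h(1.1) = 0.123596, h(1.3) = -0.122501
z_2 = 1.300000 − (-0.122501)·(0.200000)/(-0.246097) = 1.200445;  |Δ| = 0.099555
h(1.200445) = 0.001810
z_3 = 1.200445 − 0.001810·(-0.099555)/(0.124311) = 1.201894;  |Δ| = 0.001449
h(1.201894) = 0.000023
z_4 = 1.201894 − 0.000023·(0.001449)/(-0.001786) = 1.201913;  |Δ| = 0.000019
|z_4 − z_3| = 0.000019 < 10^{-4}

n = 4, z_n = 1.2019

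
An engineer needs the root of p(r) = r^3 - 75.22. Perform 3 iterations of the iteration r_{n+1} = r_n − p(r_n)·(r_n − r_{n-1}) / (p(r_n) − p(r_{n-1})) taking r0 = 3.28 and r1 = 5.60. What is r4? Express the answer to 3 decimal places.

p(3.28) = -39.93245, p(5.60) = 100.39600
r2 = 5.60000 − 100.39600·(5.60000 − 3.28000) / (100.39600 − (-39.93245)) = 5.60000 − (232.91872)/(140.32845) = 3.94019
p(3.94019) = -14.04822
r3 = 3.94019 − (-14.04822)·(3.94019 − 5.60000) / (-14.04822 − 100.39600) = 3.94019 − (23.31739)/(-114.44422) = 4.14393
p(4.14393) = -4.05961
r4 = 4.14393 − (-4.05961)·(4.14393 − 3.94019) / (-4.05961 − (-14.04822)) = 4.14393 − (-0.82712)/(9.98861) = 4.22674

4.227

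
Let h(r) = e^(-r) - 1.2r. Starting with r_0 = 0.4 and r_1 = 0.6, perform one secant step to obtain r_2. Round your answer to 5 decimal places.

0.50529

h(0.4) = 0.1903200, h(0.6) = -0.1711884
r_2 = 0.6000000 − (-0.1711884)·(0.6000000 − 0.4000000) / (-0.1711884 − 0.1903200) = 0.6000000 − (-0.0342377)/(-0.3615084) = 0.5052922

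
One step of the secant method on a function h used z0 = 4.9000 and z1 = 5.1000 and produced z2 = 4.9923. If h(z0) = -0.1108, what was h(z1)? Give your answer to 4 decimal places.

The secant line through (4.9000, -0.1108) and (5.1000, h(z1)) crosses zero at z2 = 4.9923.
So (4.9000, -0.1108), (5.1000, h(z1)), (4.9923, 0) are collinear:
h(z1) = -0.1108 · (5.1000 − 4.9923) / (4.9000 − 4.9923) = -0.1108 · (0.107700)/(-0.092300) = 0.129287

0.1293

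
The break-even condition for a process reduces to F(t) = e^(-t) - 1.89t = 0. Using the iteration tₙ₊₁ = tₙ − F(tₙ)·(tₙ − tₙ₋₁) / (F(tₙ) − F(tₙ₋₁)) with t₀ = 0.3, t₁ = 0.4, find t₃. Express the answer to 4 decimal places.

0.3667

F(0.3) = 0.173818, F(0.4) = -0.085680
t₂ = 0.400000 − (-0.085680)·(0.400000 − 0.300000) / (-0.085680 − 0.173818) = 0.400000 − (-0.008568)/(-0.259498) = 0.366982
F(0.366982) = -0.000775
t₃ = 0.366982 − (-0.000775)·(0.366982 − 0.400000) / (-0.000775 − (-0.085680)) = 0.366982 − (0.000026)/(0.084905) = 0.366681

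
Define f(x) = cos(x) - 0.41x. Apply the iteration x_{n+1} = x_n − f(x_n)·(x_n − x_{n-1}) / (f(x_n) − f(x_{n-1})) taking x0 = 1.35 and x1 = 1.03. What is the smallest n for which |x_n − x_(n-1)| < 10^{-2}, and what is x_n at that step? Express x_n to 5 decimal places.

f(1.35) = -0.3344933, f(1.03) = 0.0925188
x2 = 1.0300000 − 0.0925188·(-0.3200000)/(0.4270122) = 1.0993330;  |Δ| = 0.0693330
f(1.0993330) = 0.0034639
x3 = 1.0993330 − 0.0034639·(0.0693330)/(-0.0890549) = 1.1020298;  |Δ| = 0.0026968
|x3 − x2| = 0.0026968 < 10^{-2}

n = 3, x_n = 1.10203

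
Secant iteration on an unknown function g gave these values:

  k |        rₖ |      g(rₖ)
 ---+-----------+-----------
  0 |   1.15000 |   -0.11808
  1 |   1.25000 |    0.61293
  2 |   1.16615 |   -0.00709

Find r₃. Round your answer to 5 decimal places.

r₃ = 1.16615 − (-0.00709)·(1.16615 − 1.25000) / (-0.00709 − 0.61293)
   = 1.16615 − (0.0005945)/(-0.6200200) = 1.1671088

1.16711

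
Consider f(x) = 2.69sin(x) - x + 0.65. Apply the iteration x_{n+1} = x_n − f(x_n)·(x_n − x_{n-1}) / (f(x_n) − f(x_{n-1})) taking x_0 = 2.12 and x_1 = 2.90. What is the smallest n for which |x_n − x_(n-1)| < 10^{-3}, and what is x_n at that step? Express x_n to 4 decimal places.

f(2.12) = 0.824410, f(2.90) = -1.606419
x_2 = 2.900000 − (-1.606419)·(0.780000)/(-2.430829) = 2.384535;  |Δ| = 0.515465
f(2.384535) = 0.112918
x_3 = 2.384535 − 0.112918·(-0.515465)/(1.719338) = 2.418389;  |Δ| = 0.033853
f(2.418389) = 0.011827
x_4 = 2.418389 − 0.011827·(0.033853)/(-0.101091) = 2.422349;  |Δ| = 0.003961
f(2.422349) = -0.000135
x_5 = 2.422349 − (-0.000135)·(0.003961)/(-0.011962) = 2.422305;  |Δ| = 0.000045
|x_5 − x_4| = 0.000045 < 10^{-3}

n = 5, x_n = 2.4223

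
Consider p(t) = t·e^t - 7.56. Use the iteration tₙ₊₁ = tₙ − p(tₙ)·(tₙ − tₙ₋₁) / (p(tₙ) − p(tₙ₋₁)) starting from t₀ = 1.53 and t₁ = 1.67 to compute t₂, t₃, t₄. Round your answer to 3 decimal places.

1.568, 1.571, 1.571

p(1.53) = -0.49419, p(1.67) = 1.31132
t₂ = 1.67000 − 1.31132·(1.67000 − 1.53000) / (1.31132 − (-0.49419)) = 1.67000 − (0.18358)/(1.80551) = 1.56832
p(1.56832) = -0.03430
t₃ = 1.56832 − (-0.03430)·(1.56832 − 1.67000) / (-0.03430 − 1.31132) = 1.56832 − (0.00349)/(-1.34562) = 1.57091
p(1.57091) = -0.00230
t₄ = 1.57091 − (-0.00230)·(1.57091 − 1.56832) / (-0.00230 − (-0.03430)) = 1.57091 − (-0.00001)/(0.03200) = 1.57110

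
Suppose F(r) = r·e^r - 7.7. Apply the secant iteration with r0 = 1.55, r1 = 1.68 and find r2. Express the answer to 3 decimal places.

1.580

F(1.55) = -0.39722, F(1.68) = 1.31413
r2 = 1.68000 − 1.31413·(1.68000 − 1.55000) / (1.31413 − (-0.39722)) = 1.68000 − (0.17084)/(1.71136) = 1.58017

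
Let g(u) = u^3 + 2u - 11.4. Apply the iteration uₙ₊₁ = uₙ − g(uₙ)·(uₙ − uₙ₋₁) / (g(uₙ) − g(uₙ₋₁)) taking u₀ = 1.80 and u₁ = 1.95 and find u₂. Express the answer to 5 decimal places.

g(1.80) = -1.9680000, g(1.95) = -0.0851250
u₂ = 1.9500000 − (-0.0851250)·(1.9500000 − 1.8000000) / (-0.0851250 − (-1.9680000)) = 1.9500000 − (-0.0127688)/(1.8828750) = 1.9567815

1.95678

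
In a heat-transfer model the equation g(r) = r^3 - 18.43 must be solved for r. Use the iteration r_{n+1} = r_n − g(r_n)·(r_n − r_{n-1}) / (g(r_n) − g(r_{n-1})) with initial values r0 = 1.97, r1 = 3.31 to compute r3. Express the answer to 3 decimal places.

g(1.97) = -10.78463, g(3.31) = 17.83469
r2 = 3.31000 − 17.83469·(3.31000 − 1.97000) / (17.83469 − (-10.78463)) = 3.31000 − (23.89849)/(28.61932) = 2.47495
g(2.47495) = -3.26995
r3 = 2.47495 − (-3.26995)·(2.47495 − 3.31000) / (-3.26995 − 17.83469) = 2.47495 − (2.73056)/(-21.10464) = 2.60433

2.604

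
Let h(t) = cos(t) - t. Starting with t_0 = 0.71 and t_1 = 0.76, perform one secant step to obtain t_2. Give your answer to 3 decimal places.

0.739

h(0.71) = 0.04836, h(0.76) = -0.03516
t_2 = 0.76000 − (-0.03516)·(0.76000 − 0.71000) / (-0.03516 − 0.04836) = 0.76000 − (-0.00176)/(-0.08353) = 0.73895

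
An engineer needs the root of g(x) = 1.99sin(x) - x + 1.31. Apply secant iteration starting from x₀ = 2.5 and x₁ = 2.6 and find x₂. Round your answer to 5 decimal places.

2.50036

g(2.5) = 0.0009596, g(2.6) = -0.2641523
x₂ = 2.6000000 − (-0.2641523)·(2.6000000 − 2.5000000) / (-0.2641523 − 0.0009596) = 2.6000000 − (-0.0264152)/(-0.2651118) = 2.5003619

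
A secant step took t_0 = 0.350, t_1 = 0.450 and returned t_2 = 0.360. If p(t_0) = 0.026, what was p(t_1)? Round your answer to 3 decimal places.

The secant line through (0.350, 0.026) and (0.450, p(t_1)) crosses zero at t_2 = 0.360.
So (0.350, 0.026), (0.450, p(t_1)), (0.360, 0) are collinear:
p(t_1) = 0.026 · (0.450 − 0.360) / (0.350 − 0.360) = 0.026 · (0.09000)/(-0.01000) = -0.23400

-0.234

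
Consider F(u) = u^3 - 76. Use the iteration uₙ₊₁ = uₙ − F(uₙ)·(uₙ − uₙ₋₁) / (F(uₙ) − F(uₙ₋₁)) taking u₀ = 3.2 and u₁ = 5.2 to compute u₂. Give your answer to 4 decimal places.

F(3.2) = -43.232000, F(5.2) = 64.608000
u₂ = 5.200000 − 64.608000·(5.200000 − 3.200000) / (64.608000 − (-43.232000)) = 5.200000 − (129.216000)/(107.840000) = 4.001780

4.0018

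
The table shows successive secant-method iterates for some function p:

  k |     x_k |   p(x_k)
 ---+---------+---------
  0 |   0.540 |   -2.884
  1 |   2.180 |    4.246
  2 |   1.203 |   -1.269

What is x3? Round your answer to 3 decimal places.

1.428

x3 = 1.203 − (-1.269)·(1.203 − 2.180) / (-1.269 − 4.246)
   = 1.203 − (1.23981)/(-5.51500) = 1.42781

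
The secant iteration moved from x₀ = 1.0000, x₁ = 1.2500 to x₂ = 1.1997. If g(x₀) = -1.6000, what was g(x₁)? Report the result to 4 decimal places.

The secant line through (1.0000, -1.6000) and (1.2500, g(x₁)) crosses zero at x₂ = 1.1997.
So (1.0000, -1.6000), (1.2500, g(x₁)), (1.1997, 0) are collinear:
g(x₁) = -1.6000 · (1.2500 − 1.1997) / (1.0000 − 1.1997) = -1.6000 · (0.050300)/(-0.199700) = 0.403005

0.4030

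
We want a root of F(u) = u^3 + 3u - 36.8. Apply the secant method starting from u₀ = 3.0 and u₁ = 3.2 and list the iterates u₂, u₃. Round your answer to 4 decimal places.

3.0251, 3.0264

F(3.0) = -0.800000, F(3.2) = 5.568000
u₂ = 3.200000 − 5.568000·(3.200000 − 3.000000) / (5.568000 − (-0.800000)) = 3.200000 − (1.113600)/(6.368000) = 3.025126
F(3.025126) = -0.040534
u₃ = 3.025126 − (-0.040534)·(3.025126 − 3.200000) / (-0.040534 − 5.568000) = 3.025126 − (0.007088)/(-5.608534) = 3.026389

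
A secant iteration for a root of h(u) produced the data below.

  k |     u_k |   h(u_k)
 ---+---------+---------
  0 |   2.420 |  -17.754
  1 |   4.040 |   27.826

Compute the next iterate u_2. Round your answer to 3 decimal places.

u_2 = 4.040 − 27.826·(4.040 − 2.420) / (27.826 − (-17.754))
   = 4.040 − (45.07812)/(45.58000) = 3.05101

3.051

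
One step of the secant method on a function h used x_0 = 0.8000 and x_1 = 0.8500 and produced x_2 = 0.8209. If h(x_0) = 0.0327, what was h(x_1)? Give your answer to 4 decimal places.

The secant line through (0.8000, 0.0327) and (0.8500, h(x_1)) crosses zero at x_2 = 0.8209.
So (0.8000, 0.0327), (0.8500, h(x_1)), (0.8209, 0) are collinear:
h(x_1) = 0.0327 · (0.8500 − 0.8209) / (0.8000 − 0.8209) = 0.0327 · (0.029100)/(-0.020900) = -0.045530

-0.0455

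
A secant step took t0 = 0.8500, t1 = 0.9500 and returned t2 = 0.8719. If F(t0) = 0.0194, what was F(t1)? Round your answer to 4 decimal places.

-0.0692

The secant line through (0.8500, 0.0194) and (0.9500, F(t1)) crosses zero at t2 = 0.8719.
So (0.8500, 0.0194), (0.9500, F(t1)), (0.8719, 0) are collinear:
F(t1) = 0.0194 · (0.9500 − 0.8719) / (0.8500 − 0.8719) = 0.0194 · (0.078100)/(-0.021900) = -0.069184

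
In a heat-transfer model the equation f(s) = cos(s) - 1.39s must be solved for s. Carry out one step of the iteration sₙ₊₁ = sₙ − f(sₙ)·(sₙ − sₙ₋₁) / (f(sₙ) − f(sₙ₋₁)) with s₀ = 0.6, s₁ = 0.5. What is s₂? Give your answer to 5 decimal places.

f(0.6) = -0.0086644, f(0.5) = 0.1825826
s₂ = 0.5000000 − 0.1825826·(0.5000000 − 0.6000000) / (0.1825826 − (-0.0086644)) = 0.5000000 − (-0.0182583)/(0.1912469) = 0.5954695

0.59547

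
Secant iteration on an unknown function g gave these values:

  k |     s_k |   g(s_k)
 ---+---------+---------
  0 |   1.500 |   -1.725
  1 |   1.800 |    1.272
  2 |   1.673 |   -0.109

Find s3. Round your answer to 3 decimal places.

1.683

s3 = 1.673 − (-0.109)·(1.673 − 1.800) / (-0.109 − 1.272)
   = 1.673 − (0.01384)/(-1.38100) = 1.68302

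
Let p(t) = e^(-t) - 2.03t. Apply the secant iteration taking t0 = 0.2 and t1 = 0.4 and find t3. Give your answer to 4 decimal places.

p(0.2) = 0.412731, p(0.4) = -0.141680
t2 = 0.400000 − (-0.141680)·(0.400000 − 0.200000) / (-0.141680 − 0.412731) = 0.400000 − (-0.028336)/(-0.554411) = 0.348890
p(0.348890) = -0.002776
t3 = 0.348890 − (-0.002776)·(0.348890 − 0.400000) / (-0.002776 − (-0.141680)) = 0.348890 − (0.000142)/(0.138904) = 0.347869

0.3479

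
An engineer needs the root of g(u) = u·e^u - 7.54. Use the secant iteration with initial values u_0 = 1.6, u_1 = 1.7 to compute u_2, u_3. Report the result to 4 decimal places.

1.5721, 1.5697

g(1.6) = 0.384852, g(1.7) = 1.765711
u_2 = 1.700000 − 1.765711·(1.700000 − 1.600000) / (1.765711 − 0.384852) = 1.700000 − (0.176571)/(1.380859) = 1.572130
g(1.572130) = 0.032783
u_3 = 1.572130 − 0.032783·(1.572130 − 1.700000) / (0.032783 − 1.765711) = 1.572130 − (-0.004192)/(-1.732928) = 1.569711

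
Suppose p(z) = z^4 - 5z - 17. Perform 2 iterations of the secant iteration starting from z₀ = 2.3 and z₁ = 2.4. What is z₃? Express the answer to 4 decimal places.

2.3117

p(2.3) = -0.515900, p(2.4) = 4.177600
z₂ = 2.400000 − 4.177600·(2.400000 − 2.300000) / (4.177600 − (-0.515900)) = 2.400000 − (0.417760)/(4.693500) = 2.310992
p(2.310992) = -0.032063
z₃ = 2.310992 − (-0.032063)·(2.310992 − 2.400000) / (-0.032063 − 4.177600) = 2.310992 − (0.002854)/(-4.209663) = 2.311670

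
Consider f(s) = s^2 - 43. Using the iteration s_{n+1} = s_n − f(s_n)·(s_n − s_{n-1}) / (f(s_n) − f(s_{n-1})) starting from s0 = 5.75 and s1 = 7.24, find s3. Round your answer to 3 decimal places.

6.555

f(5.75) = -9.93750, f(7.24) = 9.41760
s2 = 7.24000 − 9.41760·(7.24000 − 5.75000) / (9.41760 − (-9.93750)) = 7.24000 − (14.03222)/(19.35510) = 6.51501
f(6.51501) = -0.55462
s3 = 6.51501 − (-0.55462)·(6.51501 − 7.24000) / (-0.55462 − 9.41760) = 6.51501 − (0.40210)/(-9.97222) = 6.55533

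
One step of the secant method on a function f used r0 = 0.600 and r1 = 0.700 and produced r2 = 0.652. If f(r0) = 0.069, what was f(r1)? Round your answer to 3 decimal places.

-0.064

The secant line through (0.600, 0.069) and (0.700, f(r1)) crosses zero at r2 = 0.652.
So (0.600, 0.069), (0.700, f(r1)), (0.652, 0) are collinear:
f(r1) = 0.069 · (0.700 − 0.652) / (0.600 − 0.652) = 0.069 · (0.04800)/(-0.05200) = -0.06369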